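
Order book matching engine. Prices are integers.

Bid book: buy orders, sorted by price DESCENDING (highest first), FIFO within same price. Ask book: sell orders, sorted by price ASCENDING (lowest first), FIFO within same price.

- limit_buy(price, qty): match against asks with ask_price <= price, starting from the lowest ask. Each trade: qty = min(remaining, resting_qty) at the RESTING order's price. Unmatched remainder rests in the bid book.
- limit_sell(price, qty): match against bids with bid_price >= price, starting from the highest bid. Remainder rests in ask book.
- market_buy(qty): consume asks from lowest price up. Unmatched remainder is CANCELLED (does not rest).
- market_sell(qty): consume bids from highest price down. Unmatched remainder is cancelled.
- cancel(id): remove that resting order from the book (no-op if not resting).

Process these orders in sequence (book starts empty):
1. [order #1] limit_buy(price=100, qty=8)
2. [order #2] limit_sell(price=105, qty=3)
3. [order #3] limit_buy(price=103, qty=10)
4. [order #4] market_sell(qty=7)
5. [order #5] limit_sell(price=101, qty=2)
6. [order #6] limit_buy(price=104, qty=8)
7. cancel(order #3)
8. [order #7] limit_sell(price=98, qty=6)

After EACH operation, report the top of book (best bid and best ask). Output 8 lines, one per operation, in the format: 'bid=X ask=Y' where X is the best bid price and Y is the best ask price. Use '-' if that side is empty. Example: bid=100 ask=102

After op 1 [order #1] limit_buy(price=100, qty=8): fills=none; bids=[#1:8@100] asks=[-]
After op 2 [order #2] limit_sell(price=105, qty=3): fills=none; bids=[#1:8@100] asks=[#2:3@105]
After op 3 [order #3] limit_buy(price=103, qty=10): fills=none; bids=[#3:10@103 #1:8@100] asks=[#2:3@105]
After op 4 [order #4] market_sell(qty=7): fills=#3x#4:7@103; bids=[#3:3@103 #1:8@100] asks=[#2:3@105]
After op 5 [order #5] limit_sell(price=101, qty=2): fills=#3x#5:2@103; bids=[#3:1@103 #1:8@100] asks=[#2:3@105]
After op 6 [order #6] limit_buy(price=104, qty=8): fills=none; bids=[#6:8@104 #3:1@103 #1:8@100] asks=[#2:3@105]
After op 7 cancel(order #3): fills=none; bids=[#6:8@104 #1:8@100] asks=[#2:3@105]
After op 8 [order #7] limit_sell(price=98, qty=6): fills=#6x#7:6@104; bids=[#6:2@104 #1:8@100] asks=[#2:3@105]

Answer: bid=100 ask=-
bid=100 ask=105
bid=103 ask=105
bid=103 ask=105
bid=103 ask=105
bid=104 ask=105
bid=104 ask=105
bid=104 ask=105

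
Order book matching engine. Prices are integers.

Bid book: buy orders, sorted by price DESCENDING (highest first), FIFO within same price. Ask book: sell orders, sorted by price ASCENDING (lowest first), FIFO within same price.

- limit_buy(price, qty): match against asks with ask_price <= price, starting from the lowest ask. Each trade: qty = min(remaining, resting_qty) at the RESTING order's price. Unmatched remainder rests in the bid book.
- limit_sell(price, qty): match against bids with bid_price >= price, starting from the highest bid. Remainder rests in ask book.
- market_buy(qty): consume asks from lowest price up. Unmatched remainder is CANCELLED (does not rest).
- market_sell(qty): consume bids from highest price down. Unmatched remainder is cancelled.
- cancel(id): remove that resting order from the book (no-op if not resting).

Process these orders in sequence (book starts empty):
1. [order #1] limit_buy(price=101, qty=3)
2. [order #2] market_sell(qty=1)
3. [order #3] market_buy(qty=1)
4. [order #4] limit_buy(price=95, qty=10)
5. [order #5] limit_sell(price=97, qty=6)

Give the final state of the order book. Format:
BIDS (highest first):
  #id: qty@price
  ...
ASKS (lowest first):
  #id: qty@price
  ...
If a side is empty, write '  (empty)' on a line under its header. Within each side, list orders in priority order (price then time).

Answer: BIDS (highest first):
  #4: 10@95
ASKS (lowest first):
  #5: 4@97

Derivation:
After op 1 [order #1] limit_buy(price=101, qty=3): fills=none; bids=[#1:3@101] asks=[-]
After op 2 [order #2] market_sell(qty=1): fills=#1x#2:1@101; bids=[#1:2@101] asks=[-]
After op 3 [order #3] market_buy(qty=1): fills=none; bids=[#1:2@101] asks=[-]
After op 4 [order #4] limit_buy(price=95, qty=10): fills=none; bids=[#1:2@101 #4:10@95] asks=[-]
After op 5 [order #5] limit_sell(price=97, qty=6): fills=#1x#5:2@101; bids=[#4:10@95] asks=[#5:4@97]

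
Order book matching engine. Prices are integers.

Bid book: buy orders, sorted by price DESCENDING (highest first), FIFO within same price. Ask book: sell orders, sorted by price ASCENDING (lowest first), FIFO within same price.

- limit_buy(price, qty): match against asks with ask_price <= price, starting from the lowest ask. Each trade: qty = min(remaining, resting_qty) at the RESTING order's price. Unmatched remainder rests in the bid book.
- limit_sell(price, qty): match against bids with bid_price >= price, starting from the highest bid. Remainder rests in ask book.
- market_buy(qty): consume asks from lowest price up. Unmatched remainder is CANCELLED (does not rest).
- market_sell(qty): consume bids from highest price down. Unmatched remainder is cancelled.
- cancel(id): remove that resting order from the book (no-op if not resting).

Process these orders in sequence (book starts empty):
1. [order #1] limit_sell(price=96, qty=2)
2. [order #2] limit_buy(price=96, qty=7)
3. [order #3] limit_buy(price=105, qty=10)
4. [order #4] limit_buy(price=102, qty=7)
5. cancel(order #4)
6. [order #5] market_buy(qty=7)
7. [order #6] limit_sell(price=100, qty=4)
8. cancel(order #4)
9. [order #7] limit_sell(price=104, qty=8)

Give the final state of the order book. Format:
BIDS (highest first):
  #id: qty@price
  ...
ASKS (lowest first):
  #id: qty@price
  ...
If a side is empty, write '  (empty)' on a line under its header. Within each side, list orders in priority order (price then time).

Answer: BIDS (highest first):
  #2: 5@96
ASKS (lowest first):
  #7: 2@104

Derivation:
After op 1 [order #1] limit_sell(price=96, qty=2): fills=none; bids=[-] asks=[#1:2@96]
After op 2 [order #2] limit_buy(price=96, qty=7): fills=#2x#1:2@96; bids=[#2:5@96] asks=[-]
After op 3 [order #3] limit_buy(price=105, qty=10): fills=none; bids=[#3:10@105 #2:5@96] asks=[-]
After op 4 [order #4] limit_buy(price=102, qty=7): fills=none; bids=[#3:10@105 #4:7@102 #2:5@96] asks=[-]
After op 5 cancel(order #4): fills=none; bids=[#3:10@105 #2:5@96] asks=[-]
After op 6 [order #5] market_buy(qty=7): fills=none; bids=[#3:10@105 #2:5@96] asks=[-]
After op 7 [order #6] limit_sell(price=100, qty=4): fills=#3x#6:4@105; bids=[#3:6@105 #2:5@96] asks=[-]
After op 8 cancel(order #4): fills=none; bids=[#3:6@105 #2:5@96] asks=[-]
After op 9 [order #7] limit_sell(price=104, qty=8): fills=#3x#7:6@105; bids=[#2:5@96] asks=[#7:2@104]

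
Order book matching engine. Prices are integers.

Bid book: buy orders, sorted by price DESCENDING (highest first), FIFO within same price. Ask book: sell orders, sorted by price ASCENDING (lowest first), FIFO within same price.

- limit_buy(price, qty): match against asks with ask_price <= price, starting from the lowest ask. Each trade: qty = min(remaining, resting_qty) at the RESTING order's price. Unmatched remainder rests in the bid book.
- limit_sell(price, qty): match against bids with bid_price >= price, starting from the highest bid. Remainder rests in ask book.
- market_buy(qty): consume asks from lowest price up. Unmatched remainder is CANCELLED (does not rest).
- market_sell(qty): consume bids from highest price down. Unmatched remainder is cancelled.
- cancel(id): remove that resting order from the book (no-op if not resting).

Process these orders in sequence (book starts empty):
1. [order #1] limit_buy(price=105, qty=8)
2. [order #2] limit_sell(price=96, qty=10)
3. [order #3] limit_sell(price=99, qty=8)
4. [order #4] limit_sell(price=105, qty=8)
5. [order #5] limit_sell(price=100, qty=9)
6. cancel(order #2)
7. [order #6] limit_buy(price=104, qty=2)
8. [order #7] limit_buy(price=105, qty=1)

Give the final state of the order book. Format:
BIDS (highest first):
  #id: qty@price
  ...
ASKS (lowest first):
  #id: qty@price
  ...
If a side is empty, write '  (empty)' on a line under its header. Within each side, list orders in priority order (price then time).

After op 1 [order #1] limit_buy(price=105, qty=8): fills=none; bids=[#1:8@105] asks=[-]
After op 2 [order #2] limit_sell(price=96, qty=10): fills=#1x#2:8@105; bids=[-] asks=[#2:2@96]
After op 3 [order #3] limit_sell(price=99, qty=8): fills=none; bids=[-] asks=[#2:2@96 #3:8@99]
After op 4 [order #4] limit_sell(price=105, qty=8): fills=none; bids=[-] asks=[#2:2@96 #3:8@99 #4:8@105]
After op 5 [order #5] limit_sell(price=100, qty=9): fills=none; bids=[-] asks=[#2:2@96 #3:8@99 #5:9@100 #4:8@105]
After op 6 cancel(order #2): fills=none; bids=[-] asks=[#3:8@99 #5:9@100 #4:8@105]
After op 7 [order #6] limit_buy(price=104, qty=2): fills=#6x#3:2@99; bids=[-] asks=[#3:6@99 #5:9@100 #4:8@105]
After op 8 [order #7] limit_buy(price=105, qty=1): fills=#7x#3:1@99; bids=[-] asks=[#3:5@99 #5:9@100 #4:8@105]

Answer: BIDS (highest first):
  (empty)
ASKS (lowest first):
  #3: 5@99
  #5: 9@100
  #4: 8@105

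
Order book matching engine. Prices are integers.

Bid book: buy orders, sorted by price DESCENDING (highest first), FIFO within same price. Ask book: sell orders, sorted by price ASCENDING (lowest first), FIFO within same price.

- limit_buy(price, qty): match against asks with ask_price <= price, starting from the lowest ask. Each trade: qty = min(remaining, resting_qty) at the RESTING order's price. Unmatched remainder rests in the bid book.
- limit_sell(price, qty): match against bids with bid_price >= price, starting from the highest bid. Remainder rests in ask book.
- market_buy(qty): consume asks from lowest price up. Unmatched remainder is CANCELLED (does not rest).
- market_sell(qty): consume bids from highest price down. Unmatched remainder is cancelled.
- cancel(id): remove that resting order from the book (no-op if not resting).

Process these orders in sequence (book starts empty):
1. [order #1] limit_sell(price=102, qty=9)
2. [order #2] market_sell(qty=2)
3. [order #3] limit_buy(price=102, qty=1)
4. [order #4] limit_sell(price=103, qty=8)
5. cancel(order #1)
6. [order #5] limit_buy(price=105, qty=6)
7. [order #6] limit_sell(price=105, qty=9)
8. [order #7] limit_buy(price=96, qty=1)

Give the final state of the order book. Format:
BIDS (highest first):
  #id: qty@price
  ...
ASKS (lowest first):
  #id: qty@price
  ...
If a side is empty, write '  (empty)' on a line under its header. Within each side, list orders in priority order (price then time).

Answer: BIDS (highest first):
  #7: 1@96
ASKS (lowest first):
  #4: 2@103
  #6: 9@105

Derivation:
After op 1 [order #1] limit_sell(price=102, qty=9): fills=none; bids=[-] asks=[#1:9@102]
After op 2 [order #2] market_sell(qty=2): fills=none; bids=[-] asks=[#1:9@102]
After op 3 [order #3] limit_buy(price=102, qty=1): fills=#3x#1:1@102; bids=[-] asks=[#1:8@102]
After op 4 [order #4] limit_sell(price=103, qty=8): fills=none; bids=[-] asks=[#1:8@102 #4:8@103]
After op 5 cancel(order #1): fills=none; bids=[-] asks=[#4:8@103]
After op 6 [order #5] limit_buy(price=105, qty=6): fills=#5x#4:6@103; bids=[-] asks=[#4:2@103]
After op 7 [order #6] limit_sell(price=105, qty=9): fills=none; bids=[-] asks=[#4:2@103 #6:9@105]
After op 8 [order #7] limit_buy(price=96, qty=1): fills=none; bids=[#7:1@96] asks=[#4:2@103 #6:9@105]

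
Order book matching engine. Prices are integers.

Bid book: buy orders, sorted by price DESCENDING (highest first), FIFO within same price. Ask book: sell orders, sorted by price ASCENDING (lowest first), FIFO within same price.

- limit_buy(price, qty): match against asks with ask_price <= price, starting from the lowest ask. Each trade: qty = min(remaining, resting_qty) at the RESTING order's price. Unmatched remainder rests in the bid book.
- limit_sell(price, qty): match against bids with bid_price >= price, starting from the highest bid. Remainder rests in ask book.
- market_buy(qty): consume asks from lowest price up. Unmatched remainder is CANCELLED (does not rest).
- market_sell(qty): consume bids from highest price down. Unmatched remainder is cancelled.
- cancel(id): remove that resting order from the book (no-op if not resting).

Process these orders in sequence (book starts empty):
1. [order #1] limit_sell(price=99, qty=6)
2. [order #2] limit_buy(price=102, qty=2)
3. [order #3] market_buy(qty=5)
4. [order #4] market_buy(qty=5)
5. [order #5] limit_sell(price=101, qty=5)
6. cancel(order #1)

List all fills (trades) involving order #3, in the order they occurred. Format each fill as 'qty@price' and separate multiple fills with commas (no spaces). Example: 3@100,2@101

Answer: 4@99

Derivation:
After op 1 [order #1] limit_sell(price=99, qty=6): fills=none; bids=[-] asks=[#1:6@99]
After op 2 [order #2] limit_buy(price=102, qty=2): fills=#2x#1:2@99; bids=[-] asks=[#1:4@99]
After op 3 [order #3] market_buy(qty=5): fills=#3x#1:4@99; bids=[-] asks=[-]
After op 4 [order #4] market_buy(qty=5): fills=none; bids=[-] asks=[-]
After op 5 [order #5] limit_sell(price=101, qty=5): fills=none; bids=[-] asks=[#5:5@101]
After op 6 cancel(order #1): fills=none; bids=[-] asks=[#5:5@101]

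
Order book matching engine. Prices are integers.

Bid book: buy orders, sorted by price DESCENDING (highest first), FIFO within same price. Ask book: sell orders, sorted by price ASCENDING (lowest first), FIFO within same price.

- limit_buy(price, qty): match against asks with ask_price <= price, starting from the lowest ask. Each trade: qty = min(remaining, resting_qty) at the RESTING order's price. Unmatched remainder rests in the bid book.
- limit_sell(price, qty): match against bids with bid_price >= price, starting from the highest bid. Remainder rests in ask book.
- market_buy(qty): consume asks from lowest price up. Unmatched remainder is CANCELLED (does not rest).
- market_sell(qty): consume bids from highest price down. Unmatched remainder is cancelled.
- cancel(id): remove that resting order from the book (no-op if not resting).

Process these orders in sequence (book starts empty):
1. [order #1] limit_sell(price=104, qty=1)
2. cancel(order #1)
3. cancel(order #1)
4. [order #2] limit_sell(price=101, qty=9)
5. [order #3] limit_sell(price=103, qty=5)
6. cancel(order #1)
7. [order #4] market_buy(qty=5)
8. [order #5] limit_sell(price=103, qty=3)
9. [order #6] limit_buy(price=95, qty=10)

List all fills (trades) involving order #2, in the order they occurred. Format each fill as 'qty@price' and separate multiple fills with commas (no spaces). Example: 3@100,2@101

After op 1 [order #1] limit_sell(price=104, qty=1): fills=none; bids=[-] asks=[#1:1@104]
After op 2 cancel(order #1): fills=none; bids=[-] asks=[-]
After op 3 cancel(order #1): fills=none; bids=[-] asks=[-]
After op 4 [order #2] limit_sell(price=101, qty=9): fills=none; bids=[-] asks=[#2:9@101]
After op 5 [order #3] limit_sell(price=103, qty=5): fills=none; bids=[-] asks=[#2:9@101 #3:5@103]
After op 6 cancel(order #1): fills=none; bids=[-] asks=[#2:9@101 #3:5@103]
After op 7 [order #4] market_buy(qty=5): fills=#4x#2:5@101; bids=[-] asks=[#2:4@101 #3:5@103]
After op 8 [order #5] limit_sell(price=103, qty=3): fills=none; bids=[-] asks=[#2:4@101 #3:5@103 #5:3@103]
After op 9 [order #6] limit_buy(price=95, qty=10): fills=none; bids=[#6:10@95] asks=[#2:4@101 #3:5@103 #5:3@103]

Answer: 5@101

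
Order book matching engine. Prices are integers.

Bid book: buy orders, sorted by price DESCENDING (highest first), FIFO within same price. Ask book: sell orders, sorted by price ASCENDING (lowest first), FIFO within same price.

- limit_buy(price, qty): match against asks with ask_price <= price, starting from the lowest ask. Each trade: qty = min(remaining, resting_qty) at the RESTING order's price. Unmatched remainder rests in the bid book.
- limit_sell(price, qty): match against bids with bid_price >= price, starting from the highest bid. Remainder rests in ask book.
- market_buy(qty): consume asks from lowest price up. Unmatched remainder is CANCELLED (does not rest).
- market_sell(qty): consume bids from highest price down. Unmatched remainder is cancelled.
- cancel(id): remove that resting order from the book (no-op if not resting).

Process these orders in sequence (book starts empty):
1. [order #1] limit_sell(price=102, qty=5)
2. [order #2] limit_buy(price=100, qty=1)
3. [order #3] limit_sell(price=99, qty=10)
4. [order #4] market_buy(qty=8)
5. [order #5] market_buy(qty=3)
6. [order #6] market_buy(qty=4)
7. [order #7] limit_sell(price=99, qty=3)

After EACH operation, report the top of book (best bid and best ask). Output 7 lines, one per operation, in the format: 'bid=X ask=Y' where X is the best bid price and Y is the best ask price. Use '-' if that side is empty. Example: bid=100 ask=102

After op 1 [order #1] limit_sell(price=102, qty=5): fills=none; bids=[-] asks=[#1:5@102]
After op 2 [order #2] limit_buy(price=100, qty=1): fills=none; bids=[#2:1@100] asks=[#1:5@102]
After op 3 [order #3] limit_sell(price=99, qty=10): fills=#2x#3:1@100; bids=[-] asks=[#3:9@99 #1:5@102]
After op 4 [order #4] market_buy(qty=8): fills=#4x#3:8@99; bids=[-] asks=[#3:1@99 #1:5@102]
After op 5 [order #5] market_buy(qty=3): fills=#5x#3:1@99 #5x#1:2@102; bids=[-] asks=[#1:3@102]
After op 6 [order #6] market_buy(qty=4): fills=#6x#1:3@102; bids=[-] asks=[-]
After op 7 [order #7] limit_sell(price=99, qty=3): fills=none; bids=[-] asks=[#7:3@99]

Answer: bid=- ask=102
bid=100 ask=102
bid=- ask=99
bid=- ask=99
bid=- ask=102
bid=- ask=-
bid=- ask=99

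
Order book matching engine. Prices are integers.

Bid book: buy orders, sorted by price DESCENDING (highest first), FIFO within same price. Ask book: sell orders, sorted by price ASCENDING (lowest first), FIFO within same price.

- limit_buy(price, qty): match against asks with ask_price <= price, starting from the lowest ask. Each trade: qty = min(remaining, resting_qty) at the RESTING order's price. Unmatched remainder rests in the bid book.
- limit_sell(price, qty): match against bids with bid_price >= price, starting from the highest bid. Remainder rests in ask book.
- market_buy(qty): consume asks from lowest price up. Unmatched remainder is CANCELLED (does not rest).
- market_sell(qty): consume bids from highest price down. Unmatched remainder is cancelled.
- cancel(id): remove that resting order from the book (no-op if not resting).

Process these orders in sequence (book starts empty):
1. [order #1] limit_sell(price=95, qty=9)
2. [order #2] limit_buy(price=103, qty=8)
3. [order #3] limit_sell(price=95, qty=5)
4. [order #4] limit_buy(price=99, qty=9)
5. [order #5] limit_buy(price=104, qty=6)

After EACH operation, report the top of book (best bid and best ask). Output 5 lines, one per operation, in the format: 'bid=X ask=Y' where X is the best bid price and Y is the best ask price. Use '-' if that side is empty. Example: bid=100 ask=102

Answer: bid=- ask=95
bid=- ask=95
bid=- ask=95
bid=99 ask=-
bid=104 ask=-

Derivation:
After op 1 [order #1] limit_sell(price=95, qty=9): fills=none; bids=[-] asks=[#1:9@95]
After op 2 [order #2] limit_buy(price=103, qty=8): fills=#2x#1:8@95; bids=[-] asks=[#1:1@95]
After op 3 [order #3] limit_sell(price=95, qty=5): fills=none; bids=[-] asks=[#1:1@95 #3:5@95]
After op 4 [order #4] limit_buy(price=99, qty=9): fills=#4x#1:1@95 #4x#3:5@95; bids=[#4:3@99] asks=[-]
After op 5 [order #5] limit_buy(price=104, qty=6): fills=none; bids=[#5:6@104 #4:3@99] asks=[-]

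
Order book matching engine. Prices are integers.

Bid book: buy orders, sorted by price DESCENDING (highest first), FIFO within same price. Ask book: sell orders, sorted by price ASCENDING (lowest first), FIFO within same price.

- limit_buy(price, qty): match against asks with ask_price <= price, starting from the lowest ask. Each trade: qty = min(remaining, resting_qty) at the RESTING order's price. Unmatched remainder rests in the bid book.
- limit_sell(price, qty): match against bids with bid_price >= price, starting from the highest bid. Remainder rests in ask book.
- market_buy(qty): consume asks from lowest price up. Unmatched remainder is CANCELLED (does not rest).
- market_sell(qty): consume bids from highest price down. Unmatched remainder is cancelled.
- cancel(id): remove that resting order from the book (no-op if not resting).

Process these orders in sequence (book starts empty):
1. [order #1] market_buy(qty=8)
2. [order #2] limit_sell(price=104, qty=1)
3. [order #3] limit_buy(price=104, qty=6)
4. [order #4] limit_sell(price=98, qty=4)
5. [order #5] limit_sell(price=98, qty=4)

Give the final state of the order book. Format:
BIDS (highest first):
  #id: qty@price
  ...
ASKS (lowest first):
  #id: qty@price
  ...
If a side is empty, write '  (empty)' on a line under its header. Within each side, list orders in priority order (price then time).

Answer: BIDS (highest first):
  (empty)
ASKS (lowest first):
  #5: 3@98

Derivation:
After op 1 [order #1] market_buy(qty=8): fills=none; bids=[-] asks=[-]
After op 2 [order #2] limit_sell(price=104, qty=1): fills=none; bids=[-] asks=[#2:1@104]
After op 3 [order #3] limit_buy(price=104, qty=6): fills=#3x#2:1@104; bids=[#3:5@104] asks=[-]
After op 4 [order #4] limit_sell(price=98, qty=4): fills=#3x#4:4@104; bids=[#3:1@104] asks=[-]
After op 5 [order #5] limit_sell(price=98, qty=4): fills=#3x#5:1@104; bids=[-] asks=[#5:3@98]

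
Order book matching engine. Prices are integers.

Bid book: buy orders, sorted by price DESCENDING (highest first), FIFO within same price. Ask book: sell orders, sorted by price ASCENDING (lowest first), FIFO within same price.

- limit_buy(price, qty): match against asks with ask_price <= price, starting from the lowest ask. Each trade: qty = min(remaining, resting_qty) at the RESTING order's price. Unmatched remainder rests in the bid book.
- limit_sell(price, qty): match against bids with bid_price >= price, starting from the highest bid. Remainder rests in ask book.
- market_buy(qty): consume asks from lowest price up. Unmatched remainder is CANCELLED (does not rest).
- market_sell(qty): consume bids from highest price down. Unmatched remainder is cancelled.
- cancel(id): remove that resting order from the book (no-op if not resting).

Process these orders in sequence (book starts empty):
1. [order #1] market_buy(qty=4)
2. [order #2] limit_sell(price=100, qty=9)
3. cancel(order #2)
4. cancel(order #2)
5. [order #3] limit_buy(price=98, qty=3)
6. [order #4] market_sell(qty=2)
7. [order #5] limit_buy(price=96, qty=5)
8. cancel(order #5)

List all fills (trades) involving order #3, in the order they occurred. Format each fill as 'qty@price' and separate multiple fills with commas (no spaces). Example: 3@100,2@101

Answer: 2@98

Derivation:
After op 1 [order #1] market_buy(qty=4): fills=none; bids=[-] asks=[-]
After op 2 [order #2] limit_sell(price=100, qty=9): fills=none; bids=[-] asks=[#2:9@100]
After op 3 cancel(order #2): fills=none; bids=[-] asks=[-]
After op 4 cancel(order #2): fills=none; bids=[-] asks=[-]
After op 5 [order #3] limit_buy(price=98, qty=3): fills=none; bids=[#3:3@98] asks=[-]
After op 6 [order #4] market_sell(qty=2): fills=#3x#4:2@98; bids=[#3:1@98] asks=[-]
After op 7 [order #5] limit_buy(price=96, qty=5): fills=none; bids=[#3:1@98 #5:5@96] asks=[-]
After op 8 cancel(order #5): fills=none; bids=[#3:1@98] asks=[-]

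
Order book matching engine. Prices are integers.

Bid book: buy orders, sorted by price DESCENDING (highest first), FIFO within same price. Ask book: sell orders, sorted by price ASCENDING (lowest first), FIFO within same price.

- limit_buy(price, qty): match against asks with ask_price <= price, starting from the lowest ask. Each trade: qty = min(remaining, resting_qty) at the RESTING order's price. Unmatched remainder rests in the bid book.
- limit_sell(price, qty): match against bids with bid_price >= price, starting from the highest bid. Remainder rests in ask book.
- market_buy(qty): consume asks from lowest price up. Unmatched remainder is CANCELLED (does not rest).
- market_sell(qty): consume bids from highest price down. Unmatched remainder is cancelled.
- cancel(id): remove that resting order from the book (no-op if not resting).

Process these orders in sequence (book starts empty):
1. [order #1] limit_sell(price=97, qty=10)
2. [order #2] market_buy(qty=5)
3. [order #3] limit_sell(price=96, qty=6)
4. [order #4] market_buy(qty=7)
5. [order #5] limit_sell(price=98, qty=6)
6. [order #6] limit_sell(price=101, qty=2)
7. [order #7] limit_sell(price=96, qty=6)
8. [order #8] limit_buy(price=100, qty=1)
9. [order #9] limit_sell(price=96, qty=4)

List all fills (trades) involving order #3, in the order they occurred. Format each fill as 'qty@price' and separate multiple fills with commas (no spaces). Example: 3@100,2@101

Answer: 6@96

Derivation:
After op 1 [order #1] limit_sell(price=97, qty=10): fills=none; bids=[-] asks=[#1:10@97]
After op 2 [order #2] market_buy(qty=5): fills=#2x#1:5@97; bids=[-] asks=[#1:5@97]
After op 3 [order #3] limit_sell(price=96, qty=6): fills=none; bids=[-] asks=[#3:6@96 #1:5@97]
After op 4 [order #4] market_buy(qty=7): fills=#4x#3:6@96 #4x#1:1@97; bids=[-] asks=[#1:4@97]
After op 5 [order #5] limit_sell(price=98, qty=6): fills=none; bids=[-] asks=[#1:4@97 #5:6@98]
After op 6 [order #6] limit_sell(price=101, qty=2): fills=none; bids=[-] asks=[#1:4@97 #5:6@98 #6:2@101]
After op 7 [order #7] limit_sell(price=96, qty=6): fills=none; bids=[-] asks=[#7:6@96 #1:4@97 #5:6@98 #6:2@101]
After op 8 [order #8] limit_buy(price=100, qty=1): fills=#8x#7:1@96; bids=[-] asks=[#7:5@96 #1:4@97 #5:6@98 #6:2@101]
After op 9 [order #9] limit_sell(price=96, qty=4): fills=none; bids=[-] asks=[#7:5@96 #9:4@96 #1:4@97 #5:6@98 #6:2@101]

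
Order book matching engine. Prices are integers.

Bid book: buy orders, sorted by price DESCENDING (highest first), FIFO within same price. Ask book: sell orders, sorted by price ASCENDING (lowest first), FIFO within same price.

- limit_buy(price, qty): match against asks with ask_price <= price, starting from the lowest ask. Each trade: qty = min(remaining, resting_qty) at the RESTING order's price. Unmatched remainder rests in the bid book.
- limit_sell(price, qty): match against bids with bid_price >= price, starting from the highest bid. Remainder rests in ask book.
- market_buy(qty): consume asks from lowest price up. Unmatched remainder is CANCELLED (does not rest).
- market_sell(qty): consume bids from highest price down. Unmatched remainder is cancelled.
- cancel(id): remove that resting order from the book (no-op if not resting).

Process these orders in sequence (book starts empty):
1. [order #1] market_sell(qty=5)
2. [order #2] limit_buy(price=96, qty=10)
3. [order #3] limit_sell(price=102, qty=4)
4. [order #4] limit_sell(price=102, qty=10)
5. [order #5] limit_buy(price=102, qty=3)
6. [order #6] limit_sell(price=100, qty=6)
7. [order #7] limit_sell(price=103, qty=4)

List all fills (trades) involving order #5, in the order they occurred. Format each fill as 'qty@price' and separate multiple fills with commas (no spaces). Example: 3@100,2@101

Answer: 3@102

Derivation:
After op 1 [order #1] market_sell(qty=5): fills=none; bids=[-] asks=[-]
After op 2 [order #2] limit_buy(price=96, qty=10): fills=none; bids=[#2:10@96] asks=[-]
After op 3 [order #3] limit_sell(price=102, qty=4): fills=none; bids=[#2:10@96] asks=[#3:4@102]
After op 4 [order #4] limit_sell(price=102, qty=10): fills=none; bids=[#2:10@96] asks=[#3:4@102 #4:10@102]
After op 5 [order #5] limit_buy(price=102, qty=3): fills=#5x#3:3@102; bids=[#2:10@96] asks=[#3:1@102 #4:10@102]
After op 6 [order #6] limit_sell(price=100, qty=6): fills=none; bids=[#2:10@96] asks=[#6:6@100 #3:1@102 #4:10@102]
After op 7 [order #7] limit_sell(price=103, qty=4): fills=none; bids=[#2:10@96] asks=[#6:6@100 #3:1@102 #4:10@102 #7:4@103]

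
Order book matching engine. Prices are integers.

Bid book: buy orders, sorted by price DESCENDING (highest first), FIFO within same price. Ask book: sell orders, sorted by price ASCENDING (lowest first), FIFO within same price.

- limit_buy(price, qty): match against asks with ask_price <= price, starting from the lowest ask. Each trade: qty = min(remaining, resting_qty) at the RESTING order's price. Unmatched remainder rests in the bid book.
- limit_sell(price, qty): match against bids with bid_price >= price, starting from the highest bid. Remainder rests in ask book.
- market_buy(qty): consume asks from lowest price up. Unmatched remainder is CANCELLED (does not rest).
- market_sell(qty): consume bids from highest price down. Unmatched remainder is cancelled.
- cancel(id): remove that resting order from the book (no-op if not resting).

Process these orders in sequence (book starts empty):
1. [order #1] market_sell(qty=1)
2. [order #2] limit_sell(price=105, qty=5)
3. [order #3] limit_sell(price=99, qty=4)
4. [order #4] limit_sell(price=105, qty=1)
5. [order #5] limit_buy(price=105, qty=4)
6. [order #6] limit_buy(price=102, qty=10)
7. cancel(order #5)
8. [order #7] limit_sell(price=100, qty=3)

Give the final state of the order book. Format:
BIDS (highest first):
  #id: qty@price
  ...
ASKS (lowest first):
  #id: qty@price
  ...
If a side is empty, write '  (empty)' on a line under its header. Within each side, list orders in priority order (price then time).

After op 1 [order #1] market_sell(qty=1): fills=none; bids=[-] asks=[-]
After op 2 [order #2] limit_sell(price=105, qty=5): fills=none; bids=[-] asks=[#2:5@105]
After op 3 [order #3] limit_sell(price=99, qty=4): fills=none; bids=[-] asks=[#3:4@99 #2:5@105]
After op 4 [order #4] limit_sell(price=105, qty=1): fills=none; bids=[-] asks=[#3:4@99 #2:5@105 #4:1@105]
After op 5 [order #5] limit_buy(price=105, qty=4): fills=#5x#3:4@99; bids=[-] asks=[#2:5@105 #4:1@105]
After op 6 [order #6] limit_buy(price=102, qty=10): fills=none; bids=[#6:10@102] asks=[#2:5@105 #4:1@105]
After op 7 cancel(order #5): fills=none; bids=[#6:10@102] asks=[#2:5@105 #4:1@105]
After op 8 [order #7] limit_sell(price=100, qty=3): fills=#6x#7:3@102; bids=[#6:7@102] asks=[#2:5@105 #4:1@105]

Answer: BIDS (highest first):
  #6: 7@102
ASKS (lowest first):
  #2: 5@105
  #4: 1@105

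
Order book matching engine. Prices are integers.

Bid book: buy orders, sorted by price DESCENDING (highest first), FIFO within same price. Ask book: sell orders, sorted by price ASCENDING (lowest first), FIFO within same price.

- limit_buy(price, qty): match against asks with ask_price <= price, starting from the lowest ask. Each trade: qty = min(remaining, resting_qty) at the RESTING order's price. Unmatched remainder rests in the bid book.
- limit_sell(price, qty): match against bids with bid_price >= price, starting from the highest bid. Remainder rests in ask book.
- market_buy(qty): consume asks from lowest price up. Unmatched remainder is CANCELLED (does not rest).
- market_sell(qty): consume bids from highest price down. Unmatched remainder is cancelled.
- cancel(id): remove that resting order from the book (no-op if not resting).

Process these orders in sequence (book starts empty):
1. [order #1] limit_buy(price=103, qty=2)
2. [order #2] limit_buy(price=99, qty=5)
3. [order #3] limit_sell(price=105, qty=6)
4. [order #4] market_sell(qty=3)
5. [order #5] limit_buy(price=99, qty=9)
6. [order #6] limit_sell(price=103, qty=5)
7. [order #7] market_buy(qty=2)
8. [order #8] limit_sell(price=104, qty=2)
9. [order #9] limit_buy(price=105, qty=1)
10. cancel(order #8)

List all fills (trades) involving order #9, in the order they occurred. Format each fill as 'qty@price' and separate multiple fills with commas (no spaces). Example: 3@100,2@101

After op 1 [order #1] limit_buy(price=103, qty=2): fills=none; bids=[#1:2@103] asks=[-]
After op 2 [order #2] limit_buy(price=99, qty=5): fills=none; bids=[#1:2@103 #2:5@99] asks=[-]
After op 3 [order #3] limit_sell(price=105, qty=6): fills=none; bids=[#1:2@103 #2:5@99] asks=[#3:6@105]
After op 4 [order #4] market_sell(qty=3): fills=#1x#4:2@103 #2x#4:1@99; bids=[#2:4@99] asks=[#3:6@105]
After op 5 [order #5] limit_buy(price=99, qty=9): fills=none; bids=[#2:4@99 #5:9@99] asks=[#3:6@105]
After op 6 [order #6] limit_sell(price=103, qty=5): fills=none; bids=[#2:4@99 #5:9@99] asks=[#6:5@103 #3:6@105]
After op 7 [order #7] market_buy(qty=2): fills=#7x#6:2@103; bids=[#2:4@99 #5:9@99] asks=[#6:3@103 #3:6@105]
After op 8 [order #8] limit_sell(price=104, qty=2): fills=none; bids=[#2:4@99 #5:9@99] asks=[#6:3@103 #8:2@104 #3:6@105]
After op 9 [order #9] limit_buy(price=105, qty=1): fills=#9x#6:1@103; bids=[#2:4@99 #5:9@99] asks=[#6:2@103 #8:2@104 #3:6@105]
After op 10 cancel(order #8): fills=none; bids=[#2:4@99 #5:9@99] asks=[#6:2@103 #3:6@105]

Answer: 1@103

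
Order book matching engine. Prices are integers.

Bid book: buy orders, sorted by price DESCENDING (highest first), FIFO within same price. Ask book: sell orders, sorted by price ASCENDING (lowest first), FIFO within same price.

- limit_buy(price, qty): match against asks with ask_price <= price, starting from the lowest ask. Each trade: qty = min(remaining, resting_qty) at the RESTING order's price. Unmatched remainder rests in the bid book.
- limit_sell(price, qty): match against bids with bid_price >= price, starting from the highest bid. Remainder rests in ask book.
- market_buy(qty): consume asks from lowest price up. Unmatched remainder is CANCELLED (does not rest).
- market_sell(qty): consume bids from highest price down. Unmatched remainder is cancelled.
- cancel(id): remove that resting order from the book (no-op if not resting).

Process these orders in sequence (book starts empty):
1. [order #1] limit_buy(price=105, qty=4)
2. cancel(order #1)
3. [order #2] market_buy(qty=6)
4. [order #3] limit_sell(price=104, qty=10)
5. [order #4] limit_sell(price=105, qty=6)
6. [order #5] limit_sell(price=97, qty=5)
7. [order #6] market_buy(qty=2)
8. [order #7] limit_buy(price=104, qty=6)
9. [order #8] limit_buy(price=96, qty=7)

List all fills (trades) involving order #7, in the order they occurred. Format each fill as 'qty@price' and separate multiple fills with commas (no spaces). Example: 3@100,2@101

After op 1 [order #1] limit_buy(price=105, qty=4): fills=none; bids=[#1:4@105] asks=[-]
After op 2 cancel(order #1): fills=none; bids=[-] asks=[-]
After op 3 [order #2] market_buy(qty=6): fills=none; bids=[-] asks=[-]
After op 4 [order #3] limit_sell(price=104, qty=10): fills=none; bids=[-] asks=[#3:10@104]
After op 5 [order #4] limit_sell(price=105, qty=6): fills=none; bids=[-] asks=[#3:10@104 #4:6@105]
After op 6 [order #5] limit_sell(price=97, qty=5): fills=none; bids=[-] asks=[#5:5@97 #3:10@104 #4:6@105]
After op 7 [order #6] market_buy(qty=2): fills=#6x#5:2@97; bids=[-] asks=[#5:3@97 #3:10@104 #4:6@105]
After op 8 [order #7] limit_buy(price=104, qty=6): fills=#7x#5:3@97 #7x#3:3@104; bids=[-] asks=[#3:7@104 #4:6@105]
After op 9 [order #8] limit_buy(price=96, qty=7): fills=none; bids=[#8:7@96] asks=[#3:7@104 #4:6@105]

Answer: 3@97,3@104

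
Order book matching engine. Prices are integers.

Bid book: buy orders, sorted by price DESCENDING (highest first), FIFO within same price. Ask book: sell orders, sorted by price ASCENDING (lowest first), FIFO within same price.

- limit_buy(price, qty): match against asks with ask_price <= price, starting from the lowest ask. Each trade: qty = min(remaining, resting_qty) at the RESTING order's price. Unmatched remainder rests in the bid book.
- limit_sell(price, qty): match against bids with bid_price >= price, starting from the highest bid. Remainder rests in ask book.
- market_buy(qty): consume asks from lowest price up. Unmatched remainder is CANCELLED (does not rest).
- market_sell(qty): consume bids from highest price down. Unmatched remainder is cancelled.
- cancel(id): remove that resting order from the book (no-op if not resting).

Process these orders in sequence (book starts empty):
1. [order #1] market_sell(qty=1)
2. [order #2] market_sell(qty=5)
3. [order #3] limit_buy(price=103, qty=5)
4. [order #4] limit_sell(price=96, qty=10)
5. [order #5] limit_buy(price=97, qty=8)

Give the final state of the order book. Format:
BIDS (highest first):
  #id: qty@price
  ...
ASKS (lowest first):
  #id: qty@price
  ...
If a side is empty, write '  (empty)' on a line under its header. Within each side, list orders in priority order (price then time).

After op 1 [order #1] market_sell(qty=1): fills=none; bids=[-] asks=[-]
After op 2 [order #2] market_sell(qty=5): fills=none; bids=[-] asks=[-]
After op 3 [order #3] limit_buy(price=103, qty=5): fills=none; bids=[#3:5@103] asks=[-]
After op 4 [order #4] limit_sell(price=96, qty=10): fills=#3x#4:5@103; bids=[-] asks=[#4:5@96]
After op 5 [order #5] limit_buy(price=97, qty=8): fills=#5x#4:5@96; bids=[#5:3@97] asks=[-]

Answer: BIDS (highest first):
  #5: 3@97
ASKS (lowest first):
  (empty)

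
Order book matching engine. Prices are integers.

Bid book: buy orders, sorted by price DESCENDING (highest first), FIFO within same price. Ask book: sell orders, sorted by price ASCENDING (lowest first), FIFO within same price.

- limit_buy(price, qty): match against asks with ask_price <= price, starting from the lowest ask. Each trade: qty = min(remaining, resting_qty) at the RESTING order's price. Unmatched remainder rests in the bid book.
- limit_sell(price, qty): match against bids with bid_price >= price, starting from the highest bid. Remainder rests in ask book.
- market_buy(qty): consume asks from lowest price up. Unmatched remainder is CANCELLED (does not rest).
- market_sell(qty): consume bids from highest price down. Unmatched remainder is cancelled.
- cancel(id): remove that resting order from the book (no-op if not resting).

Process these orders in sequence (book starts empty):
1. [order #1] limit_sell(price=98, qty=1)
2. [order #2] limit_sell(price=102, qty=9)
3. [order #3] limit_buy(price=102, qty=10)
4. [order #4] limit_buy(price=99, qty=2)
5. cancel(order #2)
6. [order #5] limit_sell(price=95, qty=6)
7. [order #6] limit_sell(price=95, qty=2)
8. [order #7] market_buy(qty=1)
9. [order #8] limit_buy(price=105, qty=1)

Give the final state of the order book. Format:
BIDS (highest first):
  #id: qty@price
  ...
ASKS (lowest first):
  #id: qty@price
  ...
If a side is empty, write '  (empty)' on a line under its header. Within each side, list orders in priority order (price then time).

After op 1 [order #1] limit_sell(price=98, qty=1): fills=none; bids=[-] asks=[#1:1@98]
After op 2 [order #2] limit_sell(price=102, qty=9): fills=none; bids=[-] asks=[#1:1@98 #2:9@102]
After op 3 [order #3] limit_buy(price=102, qty=10): fills=#3x#1:1@98 #3x#2:9@102; bids=[-] asks=[-]
After op 4 [order #4] limit_buy(price=99, qty=2): fills=none; bids=[#4:2@99] asks=[-]
After op 5 cancel(order #2): fills=none; bids=[#4:2@99] asks=[-]
After op 6 [order #5] limit_sell(price=95, qty=6): fills=#4x#5:2@99; bids=[-] asks=[#5:4@95]
After op 7 [order #6] limit_sell(price=95, qty=2): fills=none; bids=[-] asks=[#5:4@95 #6:2@95]
After op 8 [order #7] market_buy(qty=1): fills=#7x#5:1@95; bids=[-] asks=[#5:3@95 #6:2@95]
After op 9 [order #8] limit_buy(price=105, qty=1): fills=#8x#5:1@95; bids=[-] asks=[#5:2@95 #6:2@95]

Answer: BIDS (highest first):
  (empty)
ASKS (lowest first):
  #5: 2@95
  #6: 2@95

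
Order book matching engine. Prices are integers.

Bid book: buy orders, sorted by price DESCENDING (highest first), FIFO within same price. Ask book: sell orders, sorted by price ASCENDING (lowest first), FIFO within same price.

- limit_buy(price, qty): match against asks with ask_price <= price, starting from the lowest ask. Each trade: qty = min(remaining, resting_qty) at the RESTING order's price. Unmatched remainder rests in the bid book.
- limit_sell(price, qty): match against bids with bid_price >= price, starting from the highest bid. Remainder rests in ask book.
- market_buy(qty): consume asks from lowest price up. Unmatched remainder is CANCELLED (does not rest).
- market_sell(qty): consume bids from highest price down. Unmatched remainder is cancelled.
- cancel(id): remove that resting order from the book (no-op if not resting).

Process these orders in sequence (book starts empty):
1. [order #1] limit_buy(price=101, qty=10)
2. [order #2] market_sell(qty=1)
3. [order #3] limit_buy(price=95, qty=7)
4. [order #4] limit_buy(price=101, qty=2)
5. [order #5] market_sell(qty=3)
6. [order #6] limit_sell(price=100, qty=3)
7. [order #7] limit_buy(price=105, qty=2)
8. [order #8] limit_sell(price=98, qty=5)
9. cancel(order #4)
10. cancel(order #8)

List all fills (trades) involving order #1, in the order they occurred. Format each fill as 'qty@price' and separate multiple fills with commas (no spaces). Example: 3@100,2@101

Answer: 1@101,3@101,3@101,3@101

Derivation:
After op 1 [order #1] limit_buy(price=101, qty=10): fills=none; bids=[#1:10@101] asks=[-]
After op 2 [order #2] market_sell(qty=1): fills=#1x#2:1@101; bids=[#1:9@101] asks=[-]
After op 3 [order #3] limit_buy(price=95, qty=7): fills=none; bids=[#1:9@101 #3:7@95] asks=[-]
After op 4 [order #4] limit_buy(price=101, qty=2): fills=none; bids=[#1:9@101 #4:2@101 #3:7@95] asks=[-]
After op 5 [order #5] market_sell(qty=3): fills=#1x#5:3@101; bids=[#1:6@101 #4:2@101 #3:7@95] asks=[-]
After op 6 [order #6] limit_sell(price=100, qty=3): fills=#1x#6:3@101; bids=[#1:3@101 #4:2@101 #3:7@95] asks=[-]
After op 7 [order #7] limit_buy(price=105, qty=2): fills=none; bids=[#7:2@105 #1:3@101 #4:2@101 #3:7@95] asks=[-]
After op 8 [order #8] limit_sell(price=98, qty=5): fills=#7x#8:2@105 #1x#8:3@101; bids=[#4:2@101 #3:7@95] asks=[-]
After op 9 cancel(order #4): fills=none; bids=[#3:7@95] asks=[-]
After op 10 cancel(order #8): fills=none; bids=[#3:7@95] asks=[-]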